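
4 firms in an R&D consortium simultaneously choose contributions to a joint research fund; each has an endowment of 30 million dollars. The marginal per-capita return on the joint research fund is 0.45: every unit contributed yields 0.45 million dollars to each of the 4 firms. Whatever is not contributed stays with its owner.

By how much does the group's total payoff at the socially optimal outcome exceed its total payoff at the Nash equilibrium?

The private return per contributed unit is 0.45 < 1, so contributing 0 is dominant for every player. At the Nash equilibrium everyone keeps their 30, and the group total is 4 × 30 = 120.
Each contributed unit returns 1.800 to the group as a whole (0.45 to each of 4 players), which exceeds 1, so the social optimum is full contribution: group total = 1.800 × 120 = 216.00.
Efficiency loss = 216.00 − 120 = 96.00.

96.00 million dollars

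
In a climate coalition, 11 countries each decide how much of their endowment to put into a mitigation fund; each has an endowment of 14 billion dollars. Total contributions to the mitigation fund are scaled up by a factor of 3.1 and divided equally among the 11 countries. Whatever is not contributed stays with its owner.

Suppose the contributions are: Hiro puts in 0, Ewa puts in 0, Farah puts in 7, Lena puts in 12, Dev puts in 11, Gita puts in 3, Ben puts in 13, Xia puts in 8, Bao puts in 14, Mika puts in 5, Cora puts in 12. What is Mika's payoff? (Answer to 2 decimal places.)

32.95 billion dollars

Total contributed: 0 + 0 + 7 + 12 + 11 + 3 + 13 + 8 + 14 + 5 + 12 = 85.
Each receives 3.1 × 85 / 11 = 23.95 from the mitigation fund.
Mika keeps 14 − 5 = 9, so Mika's payoff is 9 + 23.95 = 32.95.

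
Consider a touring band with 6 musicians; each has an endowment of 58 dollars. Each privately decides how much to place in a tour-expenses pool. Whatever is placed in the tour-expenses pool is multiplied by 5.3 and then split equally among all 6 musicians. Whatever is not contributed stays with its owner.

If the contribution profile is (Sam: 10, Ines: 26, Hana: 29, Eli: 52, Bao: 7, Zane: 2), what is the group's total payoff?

889.80 dollars

Total contributed: 10 + 26 + 29 + 52 + 7 + 2 = 126; total kept: 6 × 58 − 126 = 222.
The tour-expenses pool pays out 5.3 × 126 = 667.80 in aggregate.
Group total = 222 + 667.80 = 889.80.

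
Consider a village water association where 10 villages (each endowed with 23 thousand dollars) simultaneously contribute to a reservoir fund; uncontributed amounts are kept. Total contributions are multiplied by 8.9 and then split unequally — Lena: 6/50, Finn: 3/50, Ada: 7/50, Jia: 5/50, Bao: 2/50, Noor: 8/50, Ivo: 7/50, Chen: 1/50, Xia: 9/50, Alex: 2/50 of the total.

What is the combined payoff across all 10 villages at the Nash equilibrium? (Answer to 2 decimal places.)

For player j, contributing a unit is worthwhile iff 8.9 × (j's share) ≥ 1, i.e. iff j's share is at least 0.1124.
The shares above 0.1124 belong to Lena, Ada, Noor, Ivo and Xia, contributing 23 each; the remaining 5 contribute 0. Total contributed: 115.
The reservoir fund pays out 8.9 × 115 = 1023.50 in total (split across the unequal shares, but the aggregate is all that matters for the group sum).
The 5 free-riders keep 23 each, adding 115. Group total = 115 + 1023.50 = 1138.50.

1138.50 thousand dollars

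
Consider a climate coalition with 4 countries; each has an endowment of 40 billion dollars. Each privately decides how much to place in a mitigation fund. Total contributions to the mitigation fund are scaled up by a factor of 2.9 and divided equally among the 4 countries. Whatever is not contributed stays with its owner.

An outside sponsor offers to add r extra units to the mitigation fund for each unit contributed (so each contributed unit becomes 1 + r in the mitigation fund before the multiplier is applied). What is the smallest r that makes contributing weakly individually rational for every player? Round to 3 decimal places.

With matching at rate r, one contributed unit becomes (1 + r) in the mitigation fund and returns 2.9 × (1 + r) / 4 to the contributor.
Setting this equal to 1: 1 + r = 4/2.9 = 1.3793.
So the minimum matching rate is r = 1.3793 − 1 = 0.379.

0.379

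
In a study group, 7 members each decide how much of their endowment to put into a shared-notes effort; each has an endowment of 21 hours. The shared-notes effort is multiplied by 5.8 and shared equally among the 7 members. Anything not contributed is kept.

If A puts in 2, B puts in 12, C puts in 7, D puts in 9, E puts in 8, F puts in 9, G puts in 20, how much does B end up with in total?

64.51 hours

Total contributed: 2 + 12 + 7 + 9 + 8 + 9 + 20 = 67.
Each receives 5.8 × 67 / 7 = 55.51 from the shared-notes effort.
B keeps 21 − 12 = 9, so B's payoff is 9 + 55.51 = 64.51.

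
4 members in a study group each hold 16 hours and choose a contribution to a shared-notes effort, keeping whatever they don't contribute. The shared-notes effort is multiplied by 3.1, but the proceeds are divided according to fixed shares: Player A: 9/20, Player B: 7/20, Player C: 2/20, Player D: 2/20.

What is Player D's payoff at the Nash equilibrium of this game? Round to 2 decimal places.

A player with share s gets back 3.1·s per unit contributed, so full contribution is dominant for anyone with s > 1/3.1 = 0.3226 and zero contribution is dominant for anyone below.
Player A and Player B are above the threshold, contributing 16 each; the remaining 2 contribute 0. Total contributed: 32.
Player D keeps 16 and receives 3.1 × 32 × 2/20 = 9.92 from the shared-notes effort, for a payoff of 25.92.

25.92 hours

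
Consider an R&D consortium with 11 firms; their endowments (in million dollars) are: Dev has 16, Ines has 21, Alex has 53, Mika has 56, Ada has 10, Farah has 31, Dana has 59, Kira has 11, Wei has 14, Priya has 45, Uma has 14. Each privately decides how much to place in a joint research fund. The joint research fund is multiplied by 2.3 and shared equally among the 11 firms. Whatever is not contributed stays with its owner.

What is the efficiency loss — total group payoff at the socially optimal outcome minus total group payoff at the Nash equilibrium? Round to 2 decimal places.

429.00 million dollars

The private return per contributed unit is 2.3/11 = 0.2091 < 1 for every player regardless of endowment, so the Nash equilibrium is zero contribution and the group total is Σ E_j = 16 + 21 + 53 + 56 + 10 + 31 + 59 + 11 + 14 + 45 + 14 = 330.
Each contributed unit returns 2.300 to the group, so the social optimum is full contribution by everyone: group total = 2.300 × 330 = 759.00.
Efficiency loss = (2.300 − 1) × 330 = 429.00.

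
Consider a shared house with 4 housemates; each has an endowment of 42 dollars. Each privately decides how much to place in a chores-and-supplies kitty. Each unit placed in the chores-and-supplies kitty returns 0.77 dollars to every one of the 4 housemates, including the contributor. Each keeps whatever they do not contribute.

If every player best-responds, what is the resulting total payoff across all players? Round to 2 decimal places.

168.00 dollars

The private return per contributed unit is 0.77 < 1, so contributing 0 is dominant for every player. At the Nash equilibrium everyone keeps their 42, and the group total is 4 × 42 = 168.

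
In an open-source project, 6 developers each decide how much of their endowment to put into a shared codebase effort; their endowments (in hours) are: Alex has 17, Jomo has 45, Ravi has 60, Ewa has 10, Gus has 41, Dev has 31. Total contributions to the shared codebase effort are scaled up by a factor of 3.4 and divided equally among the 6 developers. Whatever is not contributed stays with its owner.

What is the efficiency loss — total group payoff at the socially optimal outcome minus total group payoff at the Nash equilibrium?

The private return per contributed unit is 3.4/6 = 0.5667 < 1 for every player regardless of endowment, so the Nash equilibrium is zero contribution and the group total is Σ E_j = 17 + 45 + 60 + 10 + 41 + 31 = 204.
Each contributed unit returns 3.400 to the group, so the social optimum is full contribution by everyone: group total = 3.400 × 204 = 693.60.
Efficiency loss = (3.400 − 1) × 204 = 489.60.

489.60 hours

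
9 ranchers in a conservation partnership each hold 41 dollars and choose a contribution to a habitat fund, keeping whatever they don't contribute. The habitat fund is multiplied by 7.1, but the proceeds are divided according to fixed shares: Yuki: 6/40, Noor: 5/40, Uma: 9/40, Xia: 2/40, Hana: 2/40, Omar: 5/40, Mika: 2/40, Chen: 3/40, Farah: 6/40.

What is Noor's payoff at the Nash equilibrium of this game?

For player j, contributing a unit is worthwhile iff 7.1 × (j's share) ≥ 1, i.e. iff j's share is at least 0.1408.
The shares above 0.1408 belong to Yuki, Uma and Farah, contributing 41 each; the remaining 6 contribute 0. Total contributed: 123.
Noor keeps 41 and receives 7.1 × 123 × 5/40 = 109.16 from the habitat fund, for a payoff of 150.16.

150.16 dollars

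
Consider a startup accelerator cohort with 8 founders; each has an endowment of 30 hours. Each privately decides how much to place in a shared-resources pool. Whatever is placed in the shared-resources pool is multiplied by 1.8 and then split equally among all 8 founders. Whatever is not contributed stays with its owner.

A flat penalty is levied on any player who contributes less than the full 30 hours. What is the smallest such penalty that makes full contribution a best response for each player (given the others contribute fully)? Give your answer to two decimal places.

Given the others contribute fully, the best deviation is to contribute 0 (any partial contribution still incurs the fine and gives up units whose private return 0.2250 is below 1).
Deviating from 30 to 0 saves 30 hours but forfeits the deviator's share of the drop in the shared-resources pool: 1.8/8 × 30 = 6.75.
So the deviation gain is 30 − 6.75 = 23.25, and the fine must be at least 23.25 hours to wipe it out.

23.25 hours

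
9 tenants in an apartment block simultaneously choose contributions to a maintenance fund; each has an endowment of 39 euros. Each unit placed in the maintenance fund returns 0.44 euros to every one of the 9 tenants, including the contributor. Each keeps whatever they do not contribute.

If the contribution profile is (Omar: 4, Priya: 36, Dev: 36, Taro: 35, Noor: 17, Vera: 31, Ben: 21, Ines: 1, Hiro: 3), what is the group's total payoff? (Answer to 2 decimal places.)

895.64 euros

Total contributed: 4 + 36 + 36 + 35 + 17 + 31 + 21 + 1 + 3 = 184; total kept: 9 × 39 − 184 = 167.
The maintenance fund pays out 0.44 × 9 × 184 = 728.64 in aggregate.
Group total = 167 + 728.64 = 895.64.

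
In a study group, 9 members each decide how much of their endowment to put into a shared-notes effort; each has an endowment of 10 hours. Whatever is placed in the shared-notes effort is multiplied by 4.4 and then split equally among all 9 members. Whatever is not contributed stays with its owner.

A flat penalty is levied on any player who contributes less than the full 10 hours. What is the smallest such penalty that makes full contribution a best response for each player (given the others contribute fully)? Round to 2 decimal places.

Given the others contribute fully, the best deviation is to contribute 0 (any partial contribution still incurs the fine and gives up units whose private return 0.4889 is below 1).
Deviating from 10 to 0 saves 10 hours but forfeits the deviator's share of the drop in the shared-notes effort: 4.4/9 × 10 = 4.89.
So the deviation gain is 10 − 4.89 = 5.11, and the fine must be at least 5.11 hours to wipe it out.

5.11 hours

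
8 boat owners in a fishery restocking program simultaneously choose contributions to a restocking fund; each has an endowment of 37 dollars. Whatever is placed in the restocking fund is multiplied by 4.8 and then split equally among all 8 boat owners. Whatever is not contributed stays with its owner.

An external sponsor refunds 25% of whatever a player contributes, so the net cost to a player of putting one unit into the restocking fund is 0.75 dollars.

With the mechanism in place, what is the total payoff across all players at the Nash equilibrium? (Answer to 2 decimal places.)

Even with the mechanism, each unit contributed returns only (4.8/8) / 0.75 = 0.8000 per unit of net cost, so contributing nothing is still dominant.
Everyone keeps their endowment and the group total is 8 × 37 = 296.

296.00 dollars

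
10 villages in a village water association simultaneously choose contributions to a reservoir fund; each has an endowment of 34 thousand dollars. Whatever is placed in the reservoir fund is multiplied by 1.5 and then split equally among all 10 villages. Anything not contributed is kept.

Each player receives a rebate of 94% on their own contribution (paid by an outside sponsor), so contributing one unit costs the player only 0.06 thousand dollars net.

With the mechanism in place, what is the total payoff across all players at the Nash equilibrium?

829.60 thousand dollars

With the mechanism, a contributed unit returns (1.5/10) / 0.06 = 2.5000 per unit of net cost to the contributor — now above 1 — so contributing fully is weakly dominant for every player.
At the Nash equilibrium everyone contributes 34. Group total payoff = 10 × (34 × 0.94 + 1.5 × 34) = 829.60.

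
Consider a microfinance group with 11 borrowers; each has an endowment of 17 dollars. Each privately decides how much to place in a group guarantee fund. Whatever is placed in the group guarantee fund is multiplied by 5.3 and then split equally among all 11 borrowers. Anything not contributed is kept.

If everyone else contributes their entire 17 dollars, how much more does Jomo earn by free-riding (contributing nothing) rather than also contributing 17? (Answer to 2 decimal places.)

8.81 dollars

Switching from a contribution of 17 to 0 lets Jomo keep an extra 17 dollars, but lowers the group guarantee fund by 17, which costs Jomo their own share of that drop: 5.3/11 × 17 = 8.19.
Net gain = 17 − 8.19 = 8.81. The private return per contributed unit (0.4818) is below 1, so free-riding is indeed the best response regardless of what the others do.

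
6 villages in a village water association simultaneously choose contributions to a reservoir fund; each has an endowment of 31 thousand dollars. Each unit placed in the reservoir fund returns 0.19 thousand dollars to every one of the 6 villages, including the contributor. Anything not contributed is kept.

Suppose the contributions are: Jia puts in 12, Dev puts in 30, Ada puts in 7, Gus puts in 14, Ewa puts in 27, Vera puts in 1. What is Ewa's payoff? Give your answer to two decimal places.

Total contributed: 12 + 30 + 7 + 14 + 27 + 1 = 91.
Each receives 0.19 × 91 = 17.29 from the reservoir fund.
Ewa keeps 31 − 27 = 4, so Ewa's payoff is 4 + 17.29 = 21.29.

21.29 thousand dollars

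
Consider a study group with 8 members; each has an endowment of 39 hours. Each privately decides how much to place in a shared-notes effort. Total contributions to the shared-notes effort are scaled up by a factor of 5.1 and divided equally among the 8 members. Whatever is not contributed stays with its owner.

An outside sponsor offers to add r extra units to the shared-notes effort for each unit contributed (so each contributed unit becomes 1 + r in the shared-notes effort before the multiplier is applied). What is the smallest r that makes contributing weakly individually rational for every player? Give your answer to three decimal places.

0.569

With matching at rate r, one contributed unit becomes (1 + r) in the shared-notes effort and returns 5.1 × (1 + r) / 8 to the contributor.
Setting this equal to 1: 1 + r = 8/5.1 = 1.5686.
So the minimum matching rate is r = 1.5686 − 1 = 0.569.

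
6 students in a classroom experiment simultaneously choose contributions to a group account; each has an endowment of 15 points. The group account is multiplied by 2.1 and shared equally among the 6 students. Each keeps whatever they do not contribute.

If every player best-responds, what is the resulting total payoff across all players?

Each contributed unit returns 2.1/6 = 0.3500 to its contributor — below 1 — so contributing 0 is dominant for every player. At the Nash equilibrium everyone keeps their 15, and the group total is 6 × 15 = 90.

90.00 points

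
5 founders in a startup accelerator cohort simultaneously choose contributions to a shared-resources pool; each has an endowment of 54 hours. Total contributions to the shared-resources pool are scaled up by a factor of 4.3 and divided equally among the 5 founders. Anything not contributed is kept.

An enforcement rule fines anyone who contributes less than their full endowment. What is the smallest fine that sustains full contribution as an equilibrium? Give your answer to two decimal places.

Given the others contribute fully, the best deviation is to contribute 0 (any partial contribution still incurs the fine and gives up units whose private return 0.8600 is below 1).
Deviating from 54 to 0 saves 54 hours but forfeits the deviator's share of the drop in the shared-resources pool: 4.3/5 × 54 = 46.44.
So the deviation gain is 54 − 46.44 = 7.56, and the fine must be at least 7.56 hours to wipe it out.

7.56 hours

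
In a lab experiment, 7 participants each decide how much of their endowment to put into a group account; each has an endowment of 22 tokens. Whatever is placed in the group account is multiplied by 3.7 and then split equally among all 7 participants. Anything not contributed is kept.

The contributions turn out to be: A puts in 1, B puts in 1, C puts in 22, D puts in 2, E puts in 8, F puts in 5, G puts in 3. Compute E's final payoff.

Total contributed: 1 + 1 + 22 + 2 + 8 + 5 + 3 = 42.
Each receives 3.7 × 42 / 7 = 22.20 from the group account.
E keeps 22 − 8 = 14, so E's payoff is 14 + 22.20 = 36.20.

36.20 tokens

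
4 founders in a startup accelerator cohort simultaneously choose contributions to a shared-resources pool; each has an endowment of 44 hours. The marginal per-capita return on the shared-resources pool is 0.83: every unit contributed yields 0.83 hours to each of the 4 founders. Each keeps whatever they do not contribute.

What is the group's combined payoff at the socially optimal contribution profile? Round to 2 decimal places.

Each contributed unit returns 3.320 to the group as a whole (0.83 to each of 4 players), which exceeds 1, so the social optimum is full contribution: group total = 3.320 × 176 = 584.32.

584.32 hours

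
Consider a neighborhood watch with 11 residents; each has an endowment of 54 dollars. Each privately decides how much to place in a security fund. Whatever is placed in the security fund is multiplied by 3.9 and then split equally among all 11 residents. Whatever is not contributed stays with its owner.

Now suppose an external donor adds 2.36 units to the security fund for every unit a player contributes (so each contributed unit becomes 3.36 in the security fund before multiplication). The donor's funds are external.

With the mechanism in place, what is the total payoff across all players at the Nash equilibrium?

7783.78 dollars

The effective private return per unit is now 3.9 × 3.36 / 11 = 1.1913 > 1, so every player's dominant strategy flips to full contribution.
So the Nash equilibrium is full contribution by all 11; the group earns 3.9 × 3.36 × 594 = 7783.78.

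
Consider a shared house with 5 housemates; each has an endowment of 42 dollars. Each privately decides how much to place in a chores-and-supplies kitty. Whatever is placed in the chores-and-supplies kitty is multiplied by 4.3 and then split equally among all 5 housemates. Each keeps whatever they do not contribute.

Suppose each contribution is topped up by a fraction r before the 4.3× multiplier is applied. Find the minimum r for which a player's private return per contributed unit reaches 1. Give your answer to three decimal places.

With matching at rate r, one contributed unit becomes (1 + r) in the chores-and-supplies kitty and returns 4.3 × (1 + r) / 5 to the contributor.
Setting this equal to 1: 1 + r = 5/4.3 = 1.1628.
So the minimum matching rate is r = 1.1628 − 1 = 0.163.

0.163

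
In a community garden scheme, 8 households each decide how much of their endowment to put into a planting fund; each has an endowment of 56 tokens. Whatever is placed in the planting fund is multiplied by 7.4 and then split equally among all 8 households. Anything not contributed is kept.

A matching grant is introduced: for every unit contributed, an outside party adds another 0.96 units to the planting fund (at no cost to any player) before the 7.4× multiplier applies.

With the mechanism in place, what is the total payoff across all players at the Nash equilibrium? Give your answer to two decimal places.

6497.79 tokens

Under the mechanism each unit contributed yields 7.4 × 1.96 / 8 = 1.8130 back to its contributor per unit of net cost, which exceeds 1, making full contribution the dominant choice for everyone.
At the Nash equilibrium everyone contributes 56. Group total payoff = 7.4 × 1.96 × 448 = 6497.79.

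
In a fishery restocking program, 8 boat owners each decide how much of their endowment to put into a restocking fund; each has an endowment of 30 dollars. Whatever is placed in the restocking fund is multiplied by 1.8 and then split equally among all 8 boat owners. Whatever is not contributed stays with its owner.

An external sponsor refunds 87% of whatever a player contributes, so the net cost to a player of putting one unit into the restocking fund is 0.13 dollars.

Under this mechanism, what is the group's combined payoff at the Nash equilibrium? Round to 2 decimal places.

640.80 dollars

Under the mechanism each unit contributed yields (1.8/8) / 0.13 = 1.7308 back to its contributor per unit of net cost, which exceeds 1, making full contribution the dominant choice for everyone.
So the Nash equilibrium is full contribution by all 8; the group earns 8 × (30 × 0.87 + 1.8 × 30) = 640.80.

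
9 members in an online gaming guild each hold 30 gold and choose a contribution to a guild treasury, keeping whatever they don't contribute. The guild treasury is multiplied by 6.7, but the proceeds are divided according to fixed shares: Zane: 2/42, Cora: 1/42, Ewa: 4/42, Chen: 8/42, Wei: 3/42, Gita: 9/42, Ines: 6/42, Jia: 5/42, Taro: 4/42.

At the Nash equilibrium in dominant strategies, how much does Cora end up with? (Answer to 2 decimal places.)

For player j, contributing a unit is worthwhile iff 6.7 × (j's share) ≥ 1, i.e. iff j's share is at least 0.1493.
Chen and Gita are above the threshold, contributing 30 each; the remaining 7 contribute 0. Total contributed: 60.
Cora keeps 30 and receives 6.7 × 60 × 1/42 = 9.57 from the guild treasury, for a payoff of 39.57.

39.57 gold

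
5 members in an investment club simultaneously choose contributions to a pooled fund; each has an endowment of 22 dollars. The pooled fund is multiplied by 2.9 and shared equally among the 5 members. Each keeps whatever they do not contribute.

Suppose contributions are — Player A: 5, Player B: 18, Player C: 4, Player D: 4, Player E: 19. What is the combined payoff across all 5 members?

Total contributed: 5 + 18 + 4 + 4 + 19 = 50; total kept: 5 × 22 − 50 = 60.
The pooled fund pays out 2.9 × 50 = 145.00 in aggregate.
Group total = 60 + 145.00 = 205.00.

205.00 dollars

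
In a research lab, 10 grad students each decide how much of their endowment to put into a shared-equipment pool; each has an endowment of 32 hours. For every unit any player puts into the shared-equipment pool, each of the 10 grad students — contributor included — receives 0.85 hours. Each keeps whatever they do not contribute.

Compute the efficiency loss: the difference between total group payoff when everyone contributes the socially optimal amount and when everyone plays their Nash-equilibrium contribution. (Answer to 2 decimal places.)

The private return per contributed unit is 0.85 < 1, so contributing 0 is dominant for every player. At the Nash equilibrium everyone keeps their 32, and the group total is 10 × 32 = 320.
Each contributed unit returns 8.500 to the group as a whole (0.85 to each of 10 players), which exceeds 1, so the social optimum is full contribution: group total = 8.500 × 320 = 2720.00.
Efficiency loss = 2720.00 − 320 = 2400.00.

2400.00 hours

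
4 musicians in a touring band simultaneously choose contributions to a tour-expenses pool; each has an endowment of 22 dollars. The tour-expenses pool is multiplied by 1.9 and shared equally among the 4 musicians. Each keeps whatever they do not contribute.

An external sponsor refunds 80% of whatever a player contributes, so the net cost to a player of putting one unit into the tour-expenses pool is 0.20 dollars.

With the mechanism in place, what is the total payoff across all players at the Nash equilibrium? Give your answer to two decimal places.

237.60 dollars

With the mechanism, a contributed unit returns (1.9/4) / 0.20 = 2.3750 per unit of net cost to the contributor — now above 1 — so contributing fully is weakly dominant for every player.
At the Nash equilibrium everyone contributes 22. Group total payoff = 4 × (22 × 0.80 + 1.9 × 22) = 237.60.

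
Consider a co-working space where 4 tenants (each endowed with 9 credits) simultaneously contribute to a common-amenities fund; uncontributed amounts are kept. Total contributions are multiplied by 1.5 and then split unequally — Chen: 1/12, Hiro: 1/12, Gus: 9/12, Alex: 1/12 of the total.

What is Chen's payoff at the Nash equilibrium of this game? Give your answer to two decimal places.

10.13 credits

A player with share s gets back 1.5·s per unit contributed, so full contribution is dominant for anyone with s > 1/1.5 = 0.6667 and zero contribution is dominant for anyone below.
The only share above 0.6667 is Gus's 9/12, contributing 9; the remaining 3 contribute 0. Total contributed: 9.
Chen keeps 9 and receives 1.5 × 9 × 1/12 = 1.13 from the common-amenities fund, for a payoff of 10.13.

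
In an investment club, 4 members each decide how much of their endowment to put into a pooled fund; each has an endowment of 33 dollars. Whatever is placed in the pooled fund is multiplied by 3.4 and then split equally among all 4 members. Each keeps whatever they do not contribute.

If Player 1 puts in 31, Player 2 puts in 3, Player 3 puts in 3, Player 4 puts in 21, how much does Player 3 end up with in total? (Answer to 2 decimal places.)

79.30 dollars

Total contributed: 31 + 3 + 3 + 21 = 58.
Each receives 3.4 × 58 / 4 = 49.30 from the pooled fund.
Player 3 keeps 33 − 3 = 30, so Player 3's payoff is 30 + 49.30 = 79.30.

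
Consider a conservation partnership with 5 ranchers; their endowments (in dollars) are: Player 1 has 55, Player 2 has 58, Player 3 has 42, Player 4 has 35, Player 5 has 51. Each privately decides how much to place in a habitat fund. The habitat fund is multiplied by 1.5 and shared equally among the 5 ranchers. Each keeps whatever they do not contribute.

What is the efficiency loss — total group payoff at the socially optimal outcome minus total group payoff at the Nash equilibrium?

120.50 dollars

The private return per contributed unit is 1.5/5 = 0.3000 < 1 for every player regardless of endowment, so the Nash equilibrium is zero contribution and the group total is Σ E_j = 55 + 58 + 42 + 35 + 51 = 241.
Each contributed unit returns 1.500 to the group, so the social optimum is full contribution by everyone: group total = 1.500 × 241 = 361.50.
Efficiency loss = (1.500 − 1) × 241 = 120.50.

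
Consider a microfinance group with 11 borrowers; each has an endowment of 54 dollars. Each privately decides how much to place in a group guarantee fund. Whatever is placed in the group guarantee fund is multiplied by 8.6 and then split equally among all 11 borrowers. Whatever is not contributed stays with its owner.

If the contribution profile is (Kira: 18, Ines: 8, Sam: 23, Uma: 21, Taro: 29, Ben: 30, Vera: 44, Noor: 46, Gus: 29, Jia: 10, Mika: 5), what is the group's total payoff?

2592.80 dollars

Total contributed: 18 + 8 + 23 + 21 + 29 + 30 + 44 + 46 + 29 + 10 + 5 = 263; total kept: 11 × 54 − 263 = 331.
The group guarantee fund pays out 8.6 × 263 = 2261.80 in aggregate.
Group total = 331 + 2261.80 = 2592.80.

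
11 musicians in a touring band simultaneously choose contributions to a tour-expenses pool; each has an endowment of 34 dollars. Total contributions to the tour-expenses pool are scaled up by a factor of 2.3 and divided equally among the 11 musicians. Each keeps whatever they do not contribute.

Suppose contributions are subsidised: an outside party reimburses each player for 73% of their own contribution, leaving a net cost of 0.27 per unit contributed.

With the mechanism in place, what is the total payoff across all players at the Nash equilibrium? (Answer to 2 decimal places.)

Even with the mechanism, each unit contributed returns only (2.3/11) / 0.27 = 0.7744 per unit of net cost, so contributing nothing is still dominant.
Everyone keeps their endowment and the group total is 11 × 34 = 374.

374.00 dollars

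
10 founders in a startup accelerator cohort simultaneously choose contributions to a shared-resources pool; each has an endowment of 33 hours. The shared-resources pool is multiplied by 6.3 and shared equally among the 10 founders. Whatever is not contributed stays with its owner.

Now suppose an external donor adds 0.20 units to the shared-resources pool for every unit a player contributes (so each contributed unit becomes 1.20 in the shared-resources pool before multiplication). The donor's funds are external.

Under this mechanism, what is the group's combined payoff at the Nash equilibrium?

330.00 hours

Even with the mechanism, each unit contributed returns only 6.3 × 1.20 / 10 = 0.7560 per unit of net cost, so contributing nothing is still dominant.
At the Nash equilibrium no one contributes; group total payoff = 10 × 33 = 330.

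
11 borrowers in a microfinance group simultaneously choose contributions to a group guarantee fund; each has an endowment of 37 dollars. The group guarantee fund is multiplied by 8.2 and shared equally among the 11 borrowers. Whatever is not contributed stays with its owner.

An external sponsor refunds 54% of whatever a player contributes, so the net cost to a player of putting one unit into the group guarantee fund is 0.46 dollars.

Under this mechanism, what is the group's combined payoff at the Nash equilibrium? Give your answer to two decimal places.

3557.18 dollars

Under the mechanism each unit contributed yields (8.2/11) / 0.46 = 1.6206 back to its contributor per unit of net cost, which exceeds 1, making full contribution the dominant choice for everyone.
So the Nash equilibrium is full contribution by all 11; the group earns 11 × (37 × 0.54 + 8.2 × 37) = 3557.18.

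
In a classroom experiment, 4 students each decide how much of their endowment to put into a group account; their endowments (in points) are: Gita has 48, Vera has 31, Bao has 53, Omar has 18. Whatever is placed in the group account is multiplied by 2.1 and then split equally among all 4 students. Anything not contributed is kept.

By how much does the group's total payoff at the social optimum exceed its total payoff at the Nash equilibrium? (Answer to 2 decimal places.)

The private return per contributed unit is 2.1/4 = 0.5250 < 1 for every player regardless of endowment, so the Nash equilibrium is zero contribution and the group total is Σ E_j = 48 + 31 + 53 + 18 = 150.
Each contributed unit returns 2.100 to the group, so the social optimum is full contribution by everyone: group total = 2.100 × 150 = 315.00.
Efficiency loss = (2.100 − 1) × 150 = 165.00.

165.00 points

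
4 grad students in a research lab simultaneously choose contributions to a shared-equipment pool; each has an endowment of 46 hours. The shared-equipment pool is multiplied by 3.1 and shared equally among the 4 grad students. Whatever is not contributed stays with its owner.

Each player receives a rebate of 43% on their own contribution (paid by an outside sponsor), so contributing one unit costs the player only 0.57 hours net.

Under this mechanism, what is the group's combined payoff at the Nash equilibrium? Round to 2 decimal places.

The effective private return per unit is now (3.1/4) / 0.57 = 1.3596 > 1, so every player's dominant strategy flips to full contribution.
At the Nash equilibrium everyone contributes 46. Group total payoff = 4 × (46 × 0.43 + 3.1 × 46) = 649.52.

649.52 hours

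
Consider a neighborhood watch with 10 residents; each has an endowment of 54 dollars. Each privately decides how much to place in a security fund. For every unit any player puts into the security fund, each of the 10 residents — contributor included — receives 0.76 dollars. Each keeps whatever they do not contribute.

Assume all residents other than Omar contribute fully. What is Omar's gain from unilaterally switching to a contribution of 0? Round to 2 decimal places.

12.96 dollars

Switching from a contribution of 54 to 0 lets Omar keep an extra 54 dollars, but lowers the security fund by 54, which costs Omar their own share of that drop: 0.76 × 54 = 41.04.
Net gain = 54 − 41.04 = 12.96. The private return per contributed unit (0.76) is below 1, so free-riding is indeed the best response regardless of what the others do.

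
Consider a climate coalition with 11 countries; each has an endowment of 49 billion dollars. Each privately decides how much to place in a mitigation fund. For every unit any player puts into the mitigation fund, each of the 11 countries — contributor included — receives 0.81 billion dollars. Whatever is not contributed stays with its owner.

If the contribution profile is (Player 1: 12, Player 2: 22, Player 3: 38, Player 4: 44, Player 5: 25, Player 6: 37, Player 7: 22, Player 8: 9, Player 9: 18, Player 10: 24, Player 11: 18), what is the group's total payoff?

2666.79 billion dollars

Total contributed: 12 + 22 + 38 + 44 + 25 + 37 + 22 + 9 + 18 + 24 + 18 = 269; total kept: 11 × 49 − 269 = 270.
The mitigation fund pays out 0.81 × 11 × 269 = 2396.79 in aggregate.
Group total = 270 + 2396.79 = 2666.79.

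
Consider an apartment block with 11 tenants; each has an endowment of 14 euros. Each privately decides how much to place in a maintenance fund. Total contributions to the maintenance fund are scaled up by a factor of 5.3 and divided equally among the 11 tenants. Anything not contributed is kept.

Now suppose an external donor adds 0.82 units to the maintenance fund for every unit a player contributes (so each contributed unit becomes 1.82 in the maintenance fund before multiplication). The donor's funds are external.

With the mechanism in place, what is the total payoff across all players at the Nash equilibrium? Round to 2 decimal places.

154.00 euros

With the mechanism, a contributed unit returns 5.3 × 1.82 / 11 = 0.8769 per unit of net cost — still below 1 — so contributing 0 remains dominant for every player.
Everyone keeps their endowment and the group total is 11 × 14 = 154.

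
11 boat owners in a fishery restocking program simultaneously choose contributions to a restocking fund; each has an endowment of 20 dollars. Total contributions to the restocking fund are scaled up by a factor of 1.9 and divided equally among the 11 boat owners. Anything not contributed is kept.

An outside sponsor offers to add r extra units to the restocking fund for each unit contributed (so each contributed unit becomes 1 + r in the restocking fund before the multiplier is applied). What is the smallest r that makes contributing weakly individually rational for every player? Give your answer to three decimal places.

4.789

With matching at rate r, one contributed unit becomes (1 + r) in the restocking fund and returns 1.9 × (1 + r) / 11 to the contributor.
Setting this equal to 1: 1 + r = 11/1.9 = 5.7895.
So the minimum matching rate is r = 5.7895 − 1 = 4.789.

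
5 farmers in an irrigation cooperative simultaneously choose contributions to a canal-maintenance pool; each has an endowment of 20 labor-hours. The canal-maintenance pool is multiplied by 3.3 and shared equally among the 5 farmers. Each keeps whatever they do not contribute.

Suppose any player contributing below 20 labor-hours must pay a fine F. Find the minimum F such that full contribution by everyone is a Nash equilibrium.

Given the others contribute fully, the best deviation is to contribute 0 (any partial contribution still incurs the fine and gives up units whose private return 0.6600 is below 1).
Deviating from 20 to 0 saves 20 labor-hours but forfeits the deviator's share of the drop in the canal-maintenance pool: 3.3/5 × 20 = 13.20.
So the deviation gain is 20 − 13.20 = 6.80, and the fine must be at least 6.80 labor-hours to wipe it out.

6.80 labor-hours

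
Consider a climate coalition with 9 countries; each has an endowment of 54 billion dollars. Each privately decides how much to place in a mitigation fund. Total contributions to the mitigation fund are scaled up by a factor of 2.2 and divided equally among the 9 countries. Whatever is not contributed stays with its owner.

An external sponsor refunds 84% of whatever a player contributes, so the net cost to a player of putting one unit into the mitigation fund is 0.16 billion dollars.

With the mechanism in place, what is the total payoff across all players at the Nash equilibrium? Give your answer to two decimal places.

Under the mechanism each unit contributed yields (2.2/9) / 0.16 = 1.5278 back to its contributor per unit of net cost, which exceeds 1, making full contribution the dominant choice for everyone.
At the Nash equilibrium everyone contributes 54. Group total payoff = 9 × (54 × 0.84 + 2.2 × 54) = 1477.44.

1477.44 billion dollars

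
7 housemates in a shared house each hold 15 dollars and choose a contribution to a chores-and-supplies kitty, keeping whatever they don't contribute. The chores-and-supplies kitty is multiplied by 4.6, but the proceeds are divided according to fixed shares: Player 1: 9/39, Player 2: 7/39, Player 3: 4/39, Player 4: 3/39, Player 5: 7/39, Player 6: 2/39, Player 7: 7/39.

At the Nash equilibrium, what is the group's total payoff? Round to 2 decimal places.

159.00 dollars

For player j, contributing a unit is worthwhile iff 4.6 × (j's share) ≥ 1, i.e. iff j's share is at least 0.2174.
Only Player 1 (9/39) clears that bar, contributing 15; the remaining 6 contribute 0. Total contributed: 15.
The chores-and-supplies kitty pays out 4.6 × 15 = 69.00 in total (split across the unequal shares, but the aggregate is all that matters for the group sum).
The 6 free-riders keep 15 each, adding 90. Group total = 90 + 69.00 = 159.00.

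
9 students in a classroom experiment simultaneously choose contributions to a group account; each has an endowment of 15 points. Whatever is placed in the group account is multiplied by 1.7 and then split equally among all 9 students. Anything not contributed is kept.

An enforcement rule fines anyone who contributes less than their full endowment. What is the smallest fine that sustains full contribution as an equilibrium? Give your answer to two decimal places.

12.17 points

Given the others contribute fully, the best deviation is to contribute 0 (any partial contribution still incurs the fine and gives up units whose private return 0.1889 is below 1).
Deviating from 15 to 0 saves 15 points but forfeits the deviator's share of the drop in the group account: 1.7/9 × 15 = 2.83.
So the deviation gain is 15 − 2.83 = 12.17, and the fine must be at least 12.17 points to wipe it out.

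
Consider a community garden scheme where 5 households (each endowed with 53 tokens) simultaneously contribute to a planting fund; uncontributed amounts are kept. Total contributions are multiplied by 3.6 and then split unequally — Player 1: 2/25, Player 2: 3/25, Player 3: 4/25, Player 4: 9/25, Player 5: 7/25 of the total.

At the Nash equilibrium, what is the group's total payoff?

540.60 tokens

A player with share s gets back 3.6·s per unit contributed, so full contribution is dominant for anyone with s > 1/3.6 = 0.2778 and zero contribution is dominant for anyone below.
Player 4 and Player 5 are above the threshold, contributing 53 each; the remaining 3 contribute 0. Total contributed: 106.
The planting fund pays out 3.6 × 106 = 381.60 in total (split across the unequal shares, but the aggregate is all that matters for the group sum).
The 3 free-riders keep 53 each, adding 159. Group total = 159 + 381.60 = 540.60.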